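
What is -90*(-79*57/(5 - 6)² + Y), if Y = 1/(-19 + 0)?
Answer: 7700220/19 ≈ 4.0527e+5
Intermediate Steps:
Y = -1/19 (Y = 1/(-19) = -1/19 ≈ -0.052632)
-90*(-79*57/(5 - 6)² + Y) = -90*(-79*57/(5 - 6)² - 1/19) = -90*(-79/((-1)²*(1/57)) - 1/19) = -90*(-79/(1*(1/57)) - 1/19) = -90*(-79/1/57 - 1/19) = -90*(-79*57 - 1/19) = -90*(-4503 - 1/19) = -90*(-85558/19) = 7700220/19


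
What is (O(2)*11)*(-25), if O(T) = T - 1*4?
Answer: 550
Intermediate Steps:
O(T) = -4 + T (O(T) = T - 4 = -4 + T)
(O(2)*11)*(-25) = ((-4 + 2)*11)*(-25) = -2*11*(-25) = -22*(-25) = 550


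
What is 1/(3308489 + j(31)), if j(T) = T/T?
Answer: 1/3308490 ≈ 3.0225e-7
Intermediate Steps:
j(T) = 1
1/(3308489 + j(31)) = 1/(3308489 + 1) = 1/3308490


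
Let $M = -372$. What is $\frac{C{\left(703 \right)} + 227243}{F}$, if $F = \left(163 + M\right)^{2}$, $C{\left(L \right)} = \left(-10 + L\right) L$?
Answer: $\frac{714422}{43681} \approx 16.355$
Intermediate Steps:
$C{\left(L \right)} = L \left(-10 + L\right)$
$F = 43681$ ($F = \left(163 - 372\right)^{2} = \left(-209\right)^{2} = 43681$)
$\frac{C{\left(703 \right)} + 227243}{F} = \frac{703 \left(-10 + 703\right) + 227243}{43681} = \left(703 \cdot 693 + 227243\right) \frac{1}{43681} = \left(487179 + 227243\right) \frac{1}{43681} = 714422 \cdot \frac{1}{43681} = \frac{714422}{43681}$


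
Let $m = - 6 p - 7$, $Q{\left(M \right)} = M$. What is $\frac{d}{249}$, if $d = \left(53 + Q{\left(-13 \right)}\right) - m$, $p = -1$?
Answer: $\frac{41}{249} \approx 0.16466$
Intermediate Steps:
$m = -1$ ($m = \left(-6\right) \left(-1\right) - 7 = 6 - 7 = -1$)
$d = 41$ ($d = \left(53 - 13\right) - -1 = 40 + 1 = 41$)
$\frac{d}{249} = \frac{41}{249}$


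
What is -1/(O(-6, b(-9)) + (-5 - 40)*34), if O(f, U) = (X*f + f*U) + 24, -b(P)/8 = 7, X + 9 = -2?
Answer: 1/1104 ≈ 0.00090580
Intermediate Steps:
X = -11 (X = -9 - 2 = -11)
b(P) = -56 (b(P) = -8*7 = -56)
O(f, U) = 24 - 11*f + U*f (O(f, U) = (-11*f + f*U) + 24 = (-11*f + U*f) + 24 = 24 - 11*f + U*f)
-1/(O(-6, b(-9)) + (-5 - 40)*34) = -1/((24 - 11*(-6) - 56*(-6)) + (-5 - 40)*34) = -1/((24 + 66 + 336) - 45*34) = -1/(426 - 1530) = -1/(-1104) = -1*(-1/1104) = 1/1104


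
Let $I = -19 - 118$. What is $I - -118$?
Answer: $-19$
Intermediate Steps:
$I = -137$
$I - -118 = -137 - -118 = -137 + 118 = -19$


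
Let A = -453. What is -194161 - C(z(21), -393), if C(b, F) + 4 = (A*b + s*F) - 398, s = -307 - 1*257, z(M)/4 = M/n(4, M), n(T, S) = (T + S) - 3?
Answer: -4550495/11 ≈ -4.1368e+5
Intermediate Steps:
n(T, S) = -3 + S + T (n(T, S) = (S + T) - 3 = -3 + S + T)
z(M) = 4*M/(1 + M) (z(M) = 4*(M/(-3 + M + 4)) = 4*(M/(1 + M)) = 4*M/(1 + M))
s = -564 (s = -307 - 257 = -564)
C(b, F) = -402 - 564*F - 453*b (C(b, F) = -4 + ((-453*b - 564*F) - 398) = -4 + ((-564*F - 453*b) - 398) = -4 + (-398 - 564*F - 453*b) = -402 - 564*F - 453*b)
-194161 - C(z(21), -393) = -194161 - (-402 - 564*(-393) - 1812*21/(1 + 21)) = -194161 - (-402 + 221652 - 1812*21/22) = -194161 - (-402 + 221652 - 453*42/11) = -194161 - (-402 + 221652 - 19026/11) = -194161 - 1*2414724/11 = -194161 - 2414724/11 = -4550495/11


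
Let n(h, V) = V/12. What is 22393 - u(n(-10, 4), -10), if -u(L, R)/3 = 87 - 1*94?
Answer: 22372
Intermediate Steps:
n(h, V) = V/12 (n(h, V) = V*(1/12) = V/12)
u(L, R) = 21 (u(L, R) = -3*(87 - 1*94) = -3*(87 - 94) = -3*(-7) = 21)
22393 - u(n(-10, 4), -10) = 22393 - 1*21 = 22393 - 21 = 22372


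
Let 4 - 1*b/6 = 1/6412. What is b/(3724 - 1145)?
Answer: 76941/8268274 ≈ 0.0093056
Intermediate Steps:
b = 76941/3206 (b = 24 - 6/6412 = 24 - 6*1/6412 = 24 - 3/3206 = 76941/3206 ≈ 23.999)
b/(3724 - 1145) = 76941/(3206*(3724 - 1145)) = (76941/3206)/2579 = (76941/3206)*(1/2579) = 76941/8268274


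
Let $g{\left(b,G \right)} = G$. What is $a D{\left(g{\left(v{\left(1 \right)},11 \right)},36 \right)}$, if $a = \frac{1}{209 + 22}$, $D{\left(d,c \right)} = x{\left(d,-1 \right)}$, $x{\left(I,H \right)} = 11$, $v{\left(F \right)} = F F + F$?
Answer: $\frac{1}{21} \approx 0.047619$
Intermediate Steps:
$v{\left(F \right)} = F + F^{2}$ ($v{\left(F \right)} = F^{2} + F = F + F^{2}$)
$D{\left(d,c \right)} = 11$
$a = \frac{1}{231} \approx 0.004329$
$a D{\left(g{\left(v{\left(1 \right)},11 \right)},36 \right)} = \frac{1}{231} \cdot 11 = \frac{1}{21}$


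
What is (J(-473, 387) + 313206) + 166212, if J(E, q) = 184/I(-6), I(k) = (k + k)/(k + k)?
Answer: 479602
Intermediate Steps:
I(k) = 1 (I(k) = (2*k)/((2*k)) = (2*k)*(1/(2*k)) = 1)
J(E, q) = 184 (J(E, q) = 184/1 = 184*1 = 184)
(J(-473, 387) + 313206) + 166212 = (184 + 313206) + 166212 = 313390 + 166212 = 479602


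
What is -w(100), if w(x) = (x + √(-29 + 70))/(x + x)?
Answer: -½ - √41/200 ≈ -0.53202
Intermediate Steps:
w(x) = (x + √41)/(2*x) (w(x) = (x + √41)/((2*x)) = (x + √41)*(1/(2*x)) = (x + √41)/(2*x))
-w(100) = -(100 + √41)/(2*100) = -(½ + √41/200) = -½ - √41/200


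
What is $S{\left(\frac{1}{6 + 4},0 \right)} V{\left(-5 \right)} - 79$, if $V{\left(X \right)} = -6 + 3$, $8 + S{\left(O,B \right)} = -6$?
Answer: $-37$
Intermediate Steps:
$S{\left(O,B \right)} = -14$ ($S{\left(O,B \right)} = -8 - 6 = -14$)
$V{\left(X \right)} = -3$
$S{\left(\frac{1}{6 + 4},0 \right)} V{\left(-5 \right)} - 79 = \left(-14\right) \left(-3\right) - 79 = 42 - 79 = -37$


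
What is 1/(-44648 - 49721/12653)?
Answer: -12653/564980865 ≈ -2.2395e-5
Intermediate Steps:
1/(-44648 - 49721/12653) = 1/(-564980865/12653) = -12653/564980865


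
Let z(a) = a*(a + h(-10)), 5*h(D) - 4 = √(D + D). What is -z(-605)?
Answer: -365541 + 242*I*√5 ≈ -3.6554e+5 + 541.13*I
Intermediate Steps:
h(D) = ⅘ + √2*√D/5 (h(D) = ⅘ + √(D + D)/5 = ⅘ + √(2*D)/5 = ⅘ + (√2*√D)/5 = ⅘ + √2*√D/5)
z(a) = a*(⅘ + a + 2*I*√5/5) (z(a) = a*(a + (⅘ + √2*√(-10)/5)) = a*(a + (⅘ + √2*(I*√10)/5)) = a*(a + (⅘ + 2*I*√5/5)) = a*(⅘ + a + 2*I*√5/5))
-z(-605) = -(-605)*(4 + 5*(-605) + 2*I*√5)/5 = -(-605)*(4 - 3025 + 2*I*√5)/5 = -(-605)*(-3021 + 2*I*√5)/5 = -(365541 - 242*I*√5) = -365541 + 242*I*√5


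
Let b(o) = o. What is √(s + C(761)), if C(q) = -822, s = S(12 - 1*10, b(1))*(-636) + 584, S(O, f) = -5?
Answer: √2942 ≈ 54.240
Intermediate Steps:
s = 3764 (s = -5*(-636) + 584 = 3180 + 584 = 3764)
√(s + C(761)) = √(3764 - 822) = √2942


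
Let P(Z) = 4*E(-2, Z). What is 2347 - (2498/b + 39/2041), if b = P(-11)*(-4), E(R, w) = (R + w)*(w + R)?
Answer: 498375645/212264 ≈ 2347.9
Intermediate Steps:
E(R, w) = (R + w)² (E(R, w) = (R + w)*(R + w) = (R + w)²)
P(Z) = 4*(-2 + Z)²
b = -2704 (b = (4*(-2 - 11)²)*(-4) = (4*(-13)²)*(-4) = (4*169)*(-4) = 676*(-4) = -2704)
2347 - (2498/b + 39/2041) = 2347 - (2498/(-2704) + 39/2041) = 2347 - (2498*(-1/2704) + 39*(1/2041)) = 2347 - (-1249/1352 + 3/157) = 2347 - 1*(-192037/212264) = 2347 + 192037/212264 = 498375645/212264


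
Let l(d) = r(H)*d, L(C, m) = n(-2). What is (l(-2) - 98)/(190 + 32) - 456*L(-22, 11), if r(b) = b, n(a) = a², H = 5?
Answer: -67506/37 ≈ -1824.5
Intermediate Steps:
L(C, m) = 4 (L(C, m) = (-2)² = 4)
l(d) = 5*d
(l(-2) - 98)/(190 + 32) - 456*L(-22, 11) = (5*(-2) - 98)/(190 + 32) - 456*4 = (-10 - 98)/222 - 1824 = -108*1/222 - 1824 = -18/37 - 1824 = -67506/37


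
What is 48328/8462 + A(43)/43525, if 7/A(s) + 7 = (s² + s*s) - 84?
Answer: 3793619356317/664244469925 ≈ 5.7112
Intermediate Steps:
A(s) = 7/(-91 + 2*s²) (A(s) = 7/(-7 + ((s² + s*s) - 84)) = 7/(-7 + ((s² + s²) - 84)) = 7/(-7 + (2*s² - 84)) = 7/(-7 + (-84 + 2*s²)) = 7/(-91 + 2*s²))
48328/8462 + A(43)/43525 = 48328/8462 + (7/(-91 + 2*43²))/43525 = 48328*(1/8462) + (7/(-91 + 2*1849))*(1/43525) = 24164/4231 + (7/(-91 + 3698))*(1/43525) = 24164/4231 + (7/3607)*(1/43525) = 24164/4231 + 7/156994675 = 3793619356317/664244469925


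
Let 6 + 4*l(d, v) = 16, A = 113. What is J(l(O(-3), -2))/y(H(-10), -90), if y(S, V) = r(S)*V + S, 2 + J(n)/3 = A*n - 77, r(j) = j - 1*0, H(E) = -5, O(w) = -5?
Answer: 1221/890 ≈ 1.3719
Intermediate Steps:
r(j) = j (r(j) = j + 0 = j)
l(d, v) = 5/2 (l(d, v) = -3/2 + (1/4)*16 = -3/2 + 4 = 5/2)
J(n) = -237 + 339*n (J(n) = -6 + 3*(113*n - 77) = -6 + 3*(-77 + 113*n) = -6 + (-231 + 339*n) = -237 + 339*n)
y(S, V) = S + S*V (y(S, V) = S*V + S = S + S*V)
J(l(O(-3), -2))/y(H(-10), -90) = (-237 + 339*(5/2))/((-5*(1 - 90))) = (-237 + 1695/2)/((-5*(-89))) = (1221/2)/445 = (1221/2)*(1/445) = 1221/890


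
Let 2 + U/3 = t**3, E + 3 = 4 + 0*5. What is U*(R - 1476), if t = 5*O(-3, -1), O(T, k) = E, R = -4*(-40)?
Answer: -485604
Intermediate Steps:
R = 160
E = 1 (E = -3 + (4 + 0*5) = -3 + (4 + 0) = -3 + 4 = 1)
O(T, k) = 1
t = 5 (t = 5*1 = 5)
U = 369 (U = -6 + 3*5**3 = -6 + 3*125 = -6 + 375 = 369)
U*(R - 1476) = 369*(160 - 1476) = 369*(-1316) = -485604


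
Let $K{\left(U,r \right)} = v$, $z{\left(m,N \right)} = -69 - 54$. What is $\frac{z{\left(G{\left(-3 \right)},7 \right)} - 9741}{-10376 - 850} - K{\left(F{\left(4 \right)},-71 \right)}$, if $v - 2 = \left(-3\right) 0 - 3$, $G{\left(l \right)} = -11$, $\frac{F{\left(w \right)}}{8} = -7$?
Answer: $\frac{3515}{1871} \approx 1.8787$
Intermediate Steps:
$F{\left(w \right)} = -56$ ($F{\left(w \right)} = 8 \left(-7\right) = -56$)
$z{\left(m,N \right)} = -123$ ($z{\left(m,N \right)} = -69 - 54 = -123$)
$v = -1$ ($v = 2 - 3 = -1$)
$K{\left(U,r \right)} = -1$
$\frac{z{\left(G{\left(-3 \right)},7 \right)} - 9741}{-10376 - 850} - K{\left(F{\left(4 \right)},-71 \right)} = \frac{-123 - 9741}{-10376 - 850} - -1 = - \frac{9864}{-11226} + 1 = \left(-9864\right) \left(- \frac{1}{11226}\right) + 1 = \frac{1644}{1871} + 1 = \frac{3515}{1871}$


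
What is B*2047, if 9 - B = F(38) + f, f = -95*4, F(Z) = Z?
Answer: 718497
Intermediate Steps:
f = -380
B = 351 (B = 9 - (38 - 380) = 9 - 1*(-342) = 9 + 342 = 351)
B*2047 = 351*2047 = 718497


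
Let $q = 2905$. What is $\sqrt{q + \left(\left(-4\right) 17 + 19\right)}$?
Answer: $2 \sqrt{714} \approx 53.442$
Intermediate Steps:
$\sqrt{q + \left(\left(-4\right) 17 + 19\right)} = \sqrt{2905 + \left(\left(-4\right) 17 + 19\right)} = \sqrt{2905 + \left(-68 + 19\right)} = \sqrt{2905 - 49} = \sqrt{2856} = 2 \sqrt{714}$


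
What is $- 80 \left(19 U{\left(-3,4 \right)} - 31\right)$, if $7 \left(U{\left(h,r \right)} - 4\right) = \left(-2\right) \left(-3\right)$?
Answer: $- \frac{34320}{7} \approx -4902.9$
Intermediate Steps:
$U{\left(h,r \right)} = \frac{34}{7}$ ($U{\left(h,r \right)} = 4 + \frac{\left(-2\right) \left(-3\right)}{7} = 4 + \frac{1}{7} \cdot 6 = 4 + \frac{6}{7} = \frac{34}{7}$)
$- 80 \left(19 U{\left(-3,4 \right)} - 31\right) = - 80 \left(19 \cdot \frac{34}{7} - 31\right) = - 80 \left(\frac{646}{7} - 31\right) = \left(-80\right) \frac{429}{7} = - \frac{34320}{7}$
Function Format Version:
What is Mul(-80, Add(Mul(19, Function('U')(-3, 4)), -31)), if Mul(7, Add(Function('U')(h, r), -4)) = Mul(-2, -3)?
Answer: Rational(-34320, 7) ≈ -4902.9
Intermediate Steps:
Function('U')(h, r) = Rational(34, 7) (Function('U')(h, r) = Add(4, Mul(Rational(1, 7), Mul(-2, -3))) = Add(4, Mul(Rational(1, 7), 6)) = Add(4, Rational(6, 7)) = Rational(34, 7))
Mul(-80, Add(Mul(19, Function('U')(-3, 4)), -31)) = Mul(-80, Add(Mul(19, Rational(34, 7)), -31)) = Mul(-80, Add(Rational(646, 7), -31)) = Mul(-80, Rational(429, 7)) = Rational(-34320, 7)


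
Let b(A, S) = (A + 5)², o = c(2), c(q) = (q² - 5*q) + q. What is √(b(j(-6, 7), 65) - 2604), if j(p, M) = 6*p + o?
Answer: I*√1379 ≈ 37.135*I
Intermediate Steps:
c(q) = q² - 4*q
o = -4 (o = 2*(-4 + 2) = 2*(-2) = -4)
j(p, M) = -4 + 6*p (j(p, M) = 6*p - 4 = -4 + 6*p)
b(A, S) = (5 + A)²
√(b(j(-6, 7), 65) - 2604) = √((5 + (-4 + 6*(-6)))² - 2604) = √((5 + (-4 - 36))² - 2604) = √((5 - 40)² - 2604) = √((-35)² - 2604) = √(1225 - 2604) = √(-1379) = I*√1379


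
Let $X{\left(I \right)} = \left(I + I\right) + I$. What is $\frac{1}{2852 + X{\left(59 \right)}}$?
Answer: $\frac{1}{3029} \approx 0.00033014$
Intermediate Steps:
$X{\left(I \right)} = 3 I$ ($X{\left(I \right)} = 2 I + I = 3 I$)
$\frac{1}{2852 + X{\left(59 \right)}} = \frac{1}{2852 + 3 \cdot 59} = \frac{1}{2852 + 177} = \frac{1}{3029}$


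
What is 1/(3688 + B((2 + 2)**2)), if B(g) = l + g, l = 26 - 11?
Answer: 1/3719 ≈ 0.00026889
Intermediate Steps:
l = 15
B(g) = 15 + g
1/(3688 + B((2 + 2)**2)) = 1/(3688 + (15 + (2 + 2)**2)) = 1/(3688 + (15 + 4**2)) = 1/(3688 + (15 + 16)) = 1/(3688 + 31) = 1/3719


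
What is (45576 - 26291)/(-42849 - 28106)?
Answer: -3857/14191 ≈ -0.27179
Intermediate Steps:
(45576 - 26291)/(-42849 - 28106) = 19285/(-70955) = 19285*(-1/70955) = -3857/14191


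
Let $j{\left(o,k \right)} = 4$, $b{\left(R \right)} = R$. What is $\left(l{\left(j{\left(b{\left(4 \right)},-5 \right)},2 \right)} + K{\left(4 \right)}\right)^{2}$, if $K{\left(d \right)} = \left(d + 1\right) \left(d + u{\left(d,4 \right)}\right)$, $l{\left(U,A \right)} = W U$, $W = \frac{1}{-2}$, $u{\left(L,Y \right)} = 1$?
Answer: $529$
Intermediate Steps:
$W = - \frac{1}{2} \approx -0.5$
$l{\left(U,A \right)} = - \frac{U}{2}$
$K{\left(d \right)} = \left(1 + d\right)^{2}$ ($K{\left(d \right)} = \left(d + 1\right) \left(d + 1\right) = \left(1 + d\right) \left(1 + d\right) = \left(1 + d\right)^{2}$)
$\left(l{\left(j{\left(b{\left(4 \right)},-5 \right)},2 \right)} + K{\left(4 \right)}\right)^{2} = \left(\left(- \frac{1}{2}\right) 4 + \left(1 + 4^{2} + 2 \cdot 4\right)\right)^{2} = \left(-2 + \left(1 + 16 + 8\right)\right)^{2} = \left(-2 + 25\right)^{2} = 23^{2} = 529$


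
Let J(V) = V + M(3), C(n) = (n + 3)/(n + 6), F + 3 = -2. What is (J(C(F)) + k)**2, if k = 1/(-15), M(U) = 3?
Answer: 196/225 ≈ 0.87111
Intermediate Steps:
F = -5 (F = -3 - 2 = -5)
C(n) = (3 + n)/(6 + n)
k = -1/15 ≈ -0.066667
J(V) = 3 + V (J(V) = V + 3 = 3 + V)
(J(C(F)) + k)**2 = ((3 + (3 - 5)/(6 - 5)) - 1/15)**2 = ((3 - 2/1) - 1/15)**2 = ((3 + 1*(-2)) - 1/15)**2 = ((3 - 2) - 1/15)**2 = (1 - 1/15)**2 = (14/15)**2 = 196/225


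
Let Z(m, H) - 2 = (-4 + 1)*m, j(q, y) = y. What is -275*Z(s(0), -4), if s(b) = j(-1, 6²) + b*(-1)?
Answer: 29150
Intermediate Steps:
s(b) = 36 - b (s(b) = 6² + b*(-1) = 36 - b)
Z(m, H) = 2 - 3*m (Z(m, H) = 2 + (-4 + 1)*m = 2 - 3*m)
-275*Z(s(0), -4) = -275*(2 - 3*(36 - 1*0)) = -275*(2 - 3*(36 + 0)) = -275*(2 - 3*36) = -275*(2 - 108) = -275*(-106) = 29150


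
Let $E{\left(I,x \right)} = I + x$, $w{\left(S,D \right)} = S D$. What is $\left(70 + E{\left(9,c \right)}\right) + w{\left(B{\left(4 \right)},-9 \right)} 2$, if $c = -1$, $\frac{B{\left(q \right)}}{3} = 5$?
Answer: $-192$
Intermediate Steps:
$B{\left(q \right)} = 15$ ($B{\left(q \right)} = 3 \cdot 5 = 15$)
$w{\left(S,D \right)} = D S$
$\left(70 + E{\left(9,c \right)}\right) + w{\left(B{\left(4 \right)},-9 \right)} 2 = \left(70 + \left(9 - 1\right)\right) + \left(-9\right) 15 \cdot 2 = \left(70 + 8\right) - 270 = 78 - 270 = -192$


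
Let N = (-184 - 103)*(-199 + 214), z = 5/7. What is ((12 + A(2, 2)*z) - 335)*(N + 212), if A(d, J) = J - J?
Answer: 1322039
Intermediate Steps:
A(d, J) = 0
z = 5/7 (z = 5*(1/7) = 5/7 ≈ 0.71429)
N = -4305 (N = -287*15 = -4305)
((12 + A(2, 2)*z) - 335)*(N + 212) = ((12 + 0*(5/7)) - 335)*(-4305 + 212) = ((12 + 0) - 335)*(-4093) = (12 - 335)*(-4093) = -323*(-4093) = 1322039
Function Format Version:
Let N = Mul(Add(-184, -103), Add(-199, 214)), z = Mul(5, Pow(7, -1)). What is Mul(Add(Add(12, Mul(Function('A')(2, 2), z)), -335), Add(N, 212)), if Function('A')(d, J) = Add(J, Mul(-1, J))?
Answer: 1322039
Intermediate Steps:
Function('A')(d, J) = 0
z = Rational(5, 7) (z = Mul(5, Rational(1, 7)) = Rational(5, 7) ≈ 0.71429)
N = -4305 (N = Mul(-287, 15) = -4305)
Mul(Add(Add(12, Mul(Function('A')(2, 2), z)), -335), Add(N, 212)) = Mul(Add(Add(12, Mul(0, Rational(5, 7))), -335), Add(-4305, 212)) = Mul(Add(Add(12, 0), -335), -4093) = Mul(Add(12, -335), -4093) = Mul(-323, -4093) = 1322039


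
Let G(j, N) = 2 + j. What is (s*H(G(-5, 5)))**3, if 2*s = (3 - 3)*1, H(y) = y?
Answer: 0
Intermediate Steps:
s = 0 (s = ((3 - 3)*1)/2 = (0*1)/2 = (1/2)*0 = 0)
(s*H(G(-5, 5)))**3 = (0*(2 - 5))**3 = (0*(-3))**3 = 0**3 = 0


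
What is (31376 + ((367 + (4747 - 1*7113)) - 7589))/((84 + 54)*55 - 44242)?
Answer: -5447/9163 ≈ -0.59446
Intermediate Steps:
(31376 + ((367 + (4747 - 1*7113)) - 7589))/((84 + 54)*55 - 44242) = (31376 + ((367 + (4747 - 7113)) - 7589))/(138*55 - 44242) = (31376 + ((367 - 2366) - 7589))/(7590 - 44242) = (31376 + (-1999 - 7589))/(-36652) = (31376 - 9588)*(-1/36652) = 21788*(-1/36652) = -5447/9163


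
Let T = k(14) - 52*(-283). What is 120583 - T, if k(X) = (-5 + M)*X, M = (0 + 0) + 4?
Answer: 105881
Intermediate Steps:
M = 4 (M = 0 + 4 = 4)
k(X) = -X (k(X) = (-5 + 4)*X = -X)
T = 14702 (T = -1*14 - 52*(-283) = -14 + 14716 = 14702)
120583 - T = 120583 - 1*14702 = 120583 - 14702 = 105881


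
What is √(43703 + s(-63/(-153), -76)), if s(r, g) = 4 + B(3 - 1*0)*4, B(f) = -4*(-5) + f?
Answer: √43799 ≈ 209.28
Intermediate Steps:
B(f) = 20 + f
s(r, g) = 96 (s(r, g) = 4 + (20 + (3 - 1*0))*4 = 4 + (20 + (3 + 0))*4 = 4 + (20 + 3)*4 = 4 + 23*4 = 4 + 92 = 96)
√(43703 + s(-63/(-153), -76)) = √(43703 + 96) = √43799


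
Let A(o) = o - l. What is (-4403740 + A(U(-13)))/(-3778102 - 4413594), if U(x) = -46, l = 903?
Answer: 4404689/8191696 ≈ 0.53770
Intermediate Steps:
A(o) = -903 + o (A(o) = o - 1*903 = o - 903 = -903 + o)
(-4403740 + A(U(-13)))/(-3778102 - 4413594) = (-4403740 + (-903 - 46))/(-3778102 - 4413594) = (-4403740 - 949)/(-8191696) = -4404689*(-1/8191696) = 4404689/8191696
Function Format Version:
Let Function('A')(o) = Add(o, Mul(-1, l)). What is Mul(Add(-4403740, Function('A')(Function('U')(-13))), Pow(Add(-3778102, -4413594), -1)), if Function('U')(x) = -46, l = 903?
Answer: Rational(4404689, 8191696) ≈ 0.53770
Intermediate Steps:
Function('A')(o) = Add(-903, o) (Function('A')(o) = Add(o, Mul(-1, 903)) = Add(o, -903) = Add(-903, o))
Mul(Add(-4403740, Function('A')(Function('U')(-13))), Pow(Add(-3778102, -4413594), -1)) = Mul(Add(-4403740, Add(-903, -46)), Pow(Add(-3778102, -4413594), -1)) = Mul(Add(-4403740, -949), Pow(-8191696, -1)) = Mul(-4404689, Rational(-1, 8191696)) = Rational(4404689, 8191696)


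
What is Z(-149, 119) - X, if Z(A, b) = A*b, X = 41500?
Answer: -59231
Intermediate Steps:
Z(-149, 119) - X = -149*119 - 1*41500 = -17731 - 41500 = -59231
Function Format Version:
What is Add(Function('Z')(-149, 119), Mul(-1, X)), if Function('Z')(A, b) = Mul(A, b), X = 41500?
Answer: -59231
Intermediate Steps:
Add(Function('Z')(-149, 119), Mul(-1, X)) = Add(Mul(-149, 119), Mul(-1, 41500)) = Add(-17731, -41500) = -59231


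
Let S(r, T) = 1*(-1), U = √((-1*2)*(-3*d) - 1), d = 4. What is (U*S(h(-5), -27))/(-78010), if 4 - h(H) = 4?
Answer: √23/78010 ≈ 6.1477e-5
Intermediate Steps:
h(H) = 0 (h(H) = 4 - 1*4 = 4 - 4 = 0)
U = √23 (U = √((-1*2)*(-3*4) - 1) = √(-2*(-12) - 1) = √(24 - 1) = √23 ≈ 4.7958)
S(r, T) = -1
(U*S(h(-5), -27))/(-78010) = (√23*(-1))/(-78010) = -√23*(-1/78010) = √23/78010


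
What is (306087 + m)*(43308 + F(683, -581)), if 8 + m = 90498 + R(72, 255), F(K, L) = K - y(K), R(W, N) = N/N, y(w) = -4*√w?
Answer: 17445862798 + 1586312*√683 ≈ 1.7487e+10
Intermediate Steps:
R(W, N) = 1
F(K, L) = K + 4*√K (F(K, L) = K - (-4)*√K = K + 4*√K)
m = 90491 (m = -8 + (90498 + 1) = -8 + 90499 = 90491)
(306087 + m)*(43308 + F(683, -581)) = (306087 + 90491)*(43308 + (683 + 4*√683)) = 396578*(43991 + 4*√683) = 17445862798 + 1586312*√683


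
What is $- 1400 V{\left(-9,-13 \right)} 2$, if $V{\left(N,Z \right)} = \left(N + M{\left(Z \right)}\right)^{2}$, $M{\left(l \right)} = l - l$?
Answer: $-226800$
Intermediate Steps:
$M{\left(l \right)} = 0$
$V{\left(N,Z \right)} = N^{2}$ ($V{\left(N,Z \right)} = \left(N + 0\right)^{2} = N^{2}$)
$- 1400 V{\left(-9,-13 \right)} 2 = - 1400 \left(-9\right)^{2} \cdot 2 = - 1400 \cdot 81 \cdot 2 = \left(-1400\right) 162 = -226800$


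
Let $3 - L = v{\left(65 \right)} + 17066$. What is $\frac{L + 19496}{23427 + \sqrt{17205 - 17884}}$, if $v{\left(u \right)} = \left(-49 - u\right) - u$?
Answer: $\frac{15297831}{137206252} - \frac{653 i \sqrt{679}}{137206252} \approx 0.1115 - 0.00012401 i$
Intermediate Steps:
$v{\left(u \right)} = -49 - 2 u$
$L = -16884$ ($L = 3 - \left(\left(-49 - 130\right) + 17066\right) = 3 - \left(-179 + 17066\right) = 3 - 16887 = -16884$)
$\frac{L + 19496}{23427 + \sqrt{17205 - 17884}} = \frac{-16884 + 19496}{23427 + \sqrt{17205 - 17884}} = \frac{2612}{23427 + \sqrt{-679}} = \frac{2612}{23427 + i \sqrt{679}}$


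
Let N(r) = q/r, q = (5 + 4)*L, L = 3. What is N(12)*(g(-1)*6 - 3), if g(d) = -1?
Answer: -81/4 ≈ -20.250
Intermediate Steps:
q = 27 (q = (5 + 4)*3 = 9*3 = 27)
N(r) = 27/r
N(12)*(g(-1)*6 - 3) = (27/12)*(-1*6 - 3) = (27*(1/12))*(-6 - 3) = (9/4)*(-9) = -81/4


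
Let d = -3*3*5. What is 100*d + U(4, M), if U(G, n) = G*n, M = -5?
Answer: -4520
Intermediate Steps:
d = -45 (d = -9*5 = -45)
100*d + U(4, M) = 100*(-45) + 4*(-5) = -4500 - 20 = -4520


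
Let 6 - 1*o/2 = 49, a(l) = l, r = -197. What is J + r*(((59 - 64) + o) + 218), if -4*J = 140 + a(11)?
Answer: -100227/4 ≈ -25057.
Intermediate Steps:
o = -86 (o = 12 - 2*49 = 12 - 98 = -86)
J = -151/4 (J = -(140 + 11)/4 = -1/4*151 = -151/4 ≈ -37.750)
J + r*(((59 - 64) + o) + 218) = -151/4 - 197*(((59 - 64) - 86) + 218) = -151/4 - 197*((-5 - 86) + 218) = -151/4 - 197*(-91 + 218) = -151/4 - 197*127 = -151/4 - 25019 = -100227/4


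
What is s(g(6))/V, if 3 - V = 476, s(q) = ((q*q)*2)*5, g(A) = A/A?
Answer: -10/473 ≈ -0.021142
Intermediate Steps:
g(A) = 1
s(q) = 10*q² (s(q) = (q²*2)*5 = (2*q²)*5 = 10*q²)
V = -473 (V = 3 - 1*476 = 3 - 476 = -473)
s(g(6))/V = (10*1²)/(-473) = (10*1)*(-1/473) = 10*(-1/473) = -10/473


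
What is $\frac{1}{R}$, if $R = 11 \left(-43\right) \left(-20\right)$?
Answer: $\frac{1}{9460} \approx 0.00010571$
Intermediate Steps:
$R = 9460$ ($R = \left(-473\right) \left(-20\right) = 9460$)
$\frac{1}{R} = \frac{1}{9460}$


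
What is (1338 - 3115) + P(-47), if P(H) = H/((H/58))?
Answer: -1719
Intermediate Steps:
P(H) = 58 (P(H) = H/((H*(1/58))) = H/((H/58)) = H*(58/H) = 58)
(1338 - 3115) + P(-47) = (1338 - 3115) + 58 = -1777 + 58 = -1719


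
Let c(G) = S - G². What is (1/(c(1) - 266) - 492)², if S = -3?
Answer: 17646731281/72900 ≈ 2.4207e+5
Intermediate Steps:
c(G) = -3 - G²
(1/(c(1) - 266) - 492)² = (1/((-3 - 1*1²) - 266) - 492)² = (1/((-3 - 1*1) - 266) - 492)² = (1/((-3 - 1) - 266) - 492)² = (1/(-4 - 266) - 492)² = (1/(-270) - 492)² = (-1/270 - 492)² = (-132841/270)² = 17646731281/72900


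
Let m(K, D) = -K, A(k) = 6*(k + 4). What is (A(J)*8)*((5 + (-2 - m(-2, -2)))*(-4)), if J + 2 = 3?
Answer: -960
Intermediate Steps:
J = 1 (J = -2 + 3 = 1)
A(k) = 24 + 6*k (A(k) = 6*(4 + k) = 24 + 6*k)
(A(J)*8)*((5 + (-2 - m(-2, -2)))*(-4)) = ((24 + 6*1)*8)*((5 + (-2 - (-1)*(-2)))*(-4)) = ((24 + 6)*8)*((5 + (-2 - 1*2))*(-4)) = (30*8)*((5 + (-2 - 2))*(-4)) = 240*((5 - 4)*(-4)) = 240*(1*(-4)) = 240*(-4) = -960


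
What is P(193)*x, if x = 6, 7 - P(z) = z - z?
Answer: 42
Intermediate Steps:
P(z) = 7 (P(z) = 7 - (z - z) = 7 - 1*0 = 7 + 0 = 7)
P(193)*x = 7*6 = 42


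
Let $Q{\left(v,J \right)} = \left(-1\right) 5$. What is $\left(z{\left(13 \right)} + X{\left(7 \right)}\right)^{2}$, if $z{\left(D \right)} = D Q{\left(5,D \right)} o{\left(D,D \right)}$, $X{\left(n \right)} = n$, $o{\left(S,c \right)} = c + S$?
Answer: $2832489$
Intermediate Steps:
$Q{\left(v,J \right)} = -5$
$o{\left(S,c \right)} = S + c$
$z{\left(D \right)} = - 10 D^{2}$ ($z{\left(D \right)} = D \left(-5\right) \left(D + D\right) = - 5 D 2 D = - 10 D^{2}$)
$\left(z{\left(13 \right)} + X{\left(7 \right)}\right)^{2} = \left(- 10 \cdot 13^{2} + 7\right)^{2} = \left(\left(-10\right) 169 + 7\right)^{2} = \left(-1690 + 7\right)^{2} = \left(-1683\right)^{2} = 2832489$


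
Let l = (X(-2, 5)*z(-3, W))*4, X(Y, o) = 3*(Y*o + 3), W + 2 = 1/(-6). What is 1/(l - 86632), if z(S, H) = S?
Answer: -1/86380 ≈ -1.1577e-5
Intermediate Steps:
W = -13/6 (W = -2 + 1/(-6) = -2 - 1/6 = -13/6 ≈ -2.1667)
X(Y, o) = 9 + 3*Y*o (X(Y, o) = 3*(3 + Y*o) = 9 + 3*Y*o)
l = 252 (l = ((9 + 3*(-2)*5)*(-3))*4 = ((9 - 30)*(-3))*4 = -21*(-3)*4 = 63*4 = 252)
1/(l - 86632) = 1/(252 - 86632) = 1/(-86380) = -1/86380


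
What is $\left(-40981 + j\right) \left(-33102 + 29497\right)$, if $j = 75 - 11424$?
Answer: $188649650$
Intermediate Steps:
$j = -11349$ ($j = 75 - 11424 = -11349$)
$\left(-40981 + j\right) \left(-33102 + 29497\right) = \left(-40981 - 11349\right) \left(-33102 + 29497\right) = \left(-52330\right) \left(-3605\right) = 188649650$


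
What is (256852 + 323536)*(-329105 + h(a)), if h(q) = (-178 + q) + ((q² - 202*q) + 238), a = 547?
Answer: -81128375804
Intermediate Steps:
h(q) = 60 + q² - 201*q (h(q) = (-178 + q) + (238 + q² - 202*q) = 60 + q² - 201*q)
(256852 + 323536)*(-329105 + h(a)) = (256852 + 323536)*(-329105 + (60 + 547² - 201*547)) = 580388*(-329105 + (60 + 299209 - 109947)) = 580388*(-329105 + 189322) = 580388*(-139783) = -81128375804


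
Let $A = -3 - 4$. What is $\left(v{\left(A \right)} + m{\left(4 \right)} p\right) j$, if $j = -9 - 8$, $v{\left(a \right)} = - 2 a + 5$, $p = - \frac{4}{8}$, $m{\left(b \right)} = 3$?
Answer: $- \frac{595}{2} \approx -297.5$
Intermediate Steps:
$A = -7$
$p = - \frac{1}{2}$ ($p = \left(-4\right) \frac{1}{8} = - \frac{1}{2} \approx -0.5$)
$v{\left(a \right)} = 5 - 2 a$
$j = -17$ ($j = -9 - 8 = -17$)
$\left(v{\left(A \right)} + m{\left(4 \right)} p\right) j = \left(\left(5 - -14\right) + 3 \left(- \frac{1}{2}\right)\right) \left(-17\right) = \left(\left(5 + 14\right) - \frac{3}{2}\right) \left(-17\right) = \left(19 - \frac{3}{2}\right) \left(-17\right) = \frac{35}{2} \left(-17\right) = - \frac{595}{2}$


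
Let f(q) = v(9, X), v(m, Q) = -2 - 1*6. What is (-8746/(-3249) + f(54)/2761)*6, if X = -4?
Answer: 48243428/2990163 ≈ 16.134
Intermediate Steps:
v(m, Q) = -8 (v(m, Q) = -2 - 6 = -8)
f(q) = -8
(-8746/(-3249) + f(54)/2761)*6 = (-8746/(-3249) - 8/2761)*6 = (-8746*(-1/3249) - 8*1/2761)*6 = (8746/3249 - 8/2761)*6 = (24121714/8970489)*6 = 48243428/2990163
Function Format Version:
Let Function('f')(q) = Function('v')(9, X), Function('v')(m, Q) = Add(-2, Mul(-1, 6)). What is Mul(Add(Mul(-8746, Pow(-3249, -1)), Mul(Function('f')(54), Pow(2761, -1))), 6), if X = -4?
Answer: Rational(48243428, 2990163) ≈ 16.134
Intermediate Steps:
Function('v')(m, Q) = -8 (Function('v')(m, Q) = Add(-2, -6) = -8)
Function('f')(q) = -8
Mul(Add(Mul(-8746, Pow(-3249, -1)), Mul(Function('f')(54), Pow(2761, -1))), 6) = Mul(Add(Mul(-8746, Pow(-3249, -1)), Mul(-8, Pow(2761, -1))), 6) = Mul(Add(Mul(-8746, Rational(-1, 3249)), Mul(-8, Rational(1, 2761))), 6) = Mul(Add(Rational(8746, 3249), Rational(-8, 2761)), 6) = Mul(Rational(24121714, 8970489), 6) = Rational(48243428, 2990163)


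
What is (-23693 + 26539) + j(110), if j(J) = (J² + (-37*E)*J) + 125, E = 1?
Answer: 11001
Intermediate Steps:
j(J) = 125 + J² - 37*J (j(J) = (J² + (-37*1)*J) + 125 = (J² - 37*J) + 125 = 125 + J² - 37*J)
(-23693 + 26539) + j(110) = (-23693 + 26539) + (125 + 110² - 37*110) = 2846 + (125 + 12100 - 4070) = 2846 + 8155 = 11001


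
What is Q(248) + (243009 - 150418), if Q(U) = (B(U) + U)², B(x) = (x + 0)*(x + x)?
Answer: 15192134127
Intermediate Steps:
B(x) = 2*x² (B(x) = x*(2*x) = 2*x²)
Q(U) = (U + 2*U²)² (Q(U) = (2*U² + U)² = (U + 2*U²)²)
Q(248) + (243009 - 150418) = 248²*(1 + 2*248)² + (243009 - 150418) = 61504*(1 + 496)² + 92591 = 61504*497² + 92591 = 61504*247009 + 92591 = 15192041536 + 92591 = 15192134127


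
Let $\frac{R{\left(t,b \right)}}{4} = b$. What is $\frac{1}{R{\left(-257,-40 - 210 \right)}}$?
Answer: $- \frac{1}{1000} \approx -0.001$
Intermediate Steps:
$R{\left(t,b \right)} = 4 b$
$\frac{1}{R{\left(-257,-40 - 210 \right)}} = \frac{1}{4 \left(-40 - 210\right)} = \frac{1}{4 \left(-250\right)} = \frac{1}{-1000} = - \frac{1}{1000}$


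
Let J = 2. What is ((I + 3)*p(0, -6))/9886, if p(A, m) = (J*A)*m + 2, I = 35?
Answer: 38/4943 ≈ 0.0076876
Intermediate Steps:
p(A, m) = 2 + 2*A*m (p(A, m) = (2*A)*m + 2 = 2*A*m + 2 = 2 + 2*A*m)
((I + 3)*p(0, -6))/9886 = ((35 + 3)*(2 + 2*0*(-6)))/9886 = (38*(2 + 0))*(1/9886) = (38*2)*(1/9886) = 76*(1/9886) = 38/4943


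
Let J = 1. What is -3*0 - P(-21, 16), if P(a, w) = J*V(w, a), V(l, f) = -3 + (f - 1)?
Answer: 25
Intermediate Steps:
V(l, f) = -4 + f (V(l, f) = -3 + (-1 + f) = -4 + f)
P(a, w) = -4 + a (P(a, w) = 1*(-4 + a) = -4 + a)
-3*0 - P(-21, 16) = -3*0 - (-4 - 21) = 0 - 1*(-25) = 0 + 25 = 25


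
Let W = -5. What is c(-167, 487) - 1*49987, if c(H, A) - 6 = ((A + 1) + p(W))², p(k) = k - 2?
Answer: 181380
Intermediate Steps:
p(k) = -2 + k
c(H, A) = 6 + (-6 + A)² (c(H, A) = 6 + ((A + 1) + (-2 - 5))² = 6 + ((1 + A) - 7)² = 6 + (-6 + A)²)
c(-167, 487) - 1*49987 = (6 + (-6 + 487)²) - 1*49987 = (6 + 481²) - 49987 = (6 + 231361) - 49987 = 231367 - 49987 = 181380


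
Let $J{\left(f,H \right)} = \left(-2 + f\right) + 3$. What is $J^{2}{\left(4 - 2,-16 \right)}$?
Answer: $9$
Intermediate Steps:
$J{\left(f,H \right)} = 1 + f$
$J^{2}{\left(4 - 2,-16 \right)} = \left(1 + \left(4 - 2\right)\right)^{2} = \left(1 + 2\right)^{2} = 3^{2} = 9$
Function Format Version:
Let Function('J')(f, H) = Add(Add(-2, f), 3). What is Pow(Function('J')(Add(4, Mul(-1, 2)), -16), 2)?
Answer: 9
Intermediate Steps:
Function('J')(f, H) = Add(1, f)
Pow(Function('J')(Add(4, Mul(-1, 2)), -16), 2) = Pow(Add(1, Add(4, Mul(-1, 2))), 2) = Pow(Add(1, Add(4, -2)), 2) = Pow(Add(1, 2), 2) = Pow(3, 2) = 9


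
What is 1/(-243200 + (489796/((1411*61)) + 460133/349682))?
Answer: -30097479422/7319496118478085 ≈ -4.1120e-6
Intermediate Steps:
1/(-243200 + (489796/((1411*61)) + 460133/349682)) = 1/(-243200 + (489796/86071 + 460133*(1/349682))) = 1/(-243200 + (489796*(1/86071) + 460133/349682)) = 1/(-243200 + (489796/86071 + 460133/349682)) = 1/(-243200 + 210876952315/30097479422) = 1/(-7319496118478085/30097479422) = -30097479422/7319496118478085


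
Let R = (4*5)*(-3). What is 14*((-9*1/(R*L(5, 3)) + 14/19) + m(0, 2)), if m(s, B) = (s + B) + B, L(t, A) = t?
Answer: 63399/950 ≈ 66.736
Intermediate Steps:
m(s, B) = s + 2*B (m(s, B) = (B + s) + B = s + 2*B)
R = -60 (R = 20*(-3) = -60)
14*((-9*1/(R*L(5, 3)) + 14/19) + m(0, 2)) = 14*((-9/((-60*5)) + 14/19) + (0 + 2*2)) = 14*((-9/(-300) + 14*(1/19)) + (0 + 4)) = 14*((-9*(-1/300) + 14/19) + 4) = 14*((3/100 + 14/19) + 4) = 14*(1457/1900 + 4) = 14*(9057/1900) = 63399/950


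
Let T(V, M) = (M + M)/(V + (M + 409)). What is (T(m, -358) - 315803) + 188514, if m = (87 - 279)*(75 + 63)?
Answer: -3366156889/26445 ≈ -1.2729e+5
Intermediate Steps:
m = -26496 (m = -192*138 = -26496)
T(V, M) = 2*M/(409 + M + V) (T(V, M) = (2*M)/(V + (409 + M)) = (2*M)/(409 + M + V) = 2*M/(409 + M + V))
(T(m, -358) - 315803) + 188514 = (2*(-358)/(409 - 358 - 26496) - 315803) + 188514 = (2*(-358)/(-26445) - 315803) + 188514 = (2*(-358)*(-1/26445) - 315803) + 188514 = (716/26445 - 315803) + 188514 = -8351409619/26445 + 188514 = -3366156889/26445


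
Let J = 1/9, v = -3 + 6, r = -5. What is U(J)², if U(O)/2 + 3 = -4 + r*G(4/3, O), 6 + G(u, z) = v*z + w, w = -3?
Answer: 47524/9 ≈ 5280.4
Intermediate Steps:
v = 3
J = ⅑ ≈ 0.11111
G(u, z) = -9 + 3*z (G(u, z) = -6 + (3*z - 3) = -6 + (-3 + 3*z) = -9 + 3*z)
U(O) = 76 - 30*O (U(O) = -6 + 2*(-4 - 5*(-9 + 3*O)) = -6 + 2*(-4 + (45 - 15*O)) = -6 + 2*(41 - 15*O) = -6 + (82 - 30*O) = 76 - 30*O)
U(J)² = (76 - 30*⅑)² = (76 - 10/3)² = (218/3)² = 47524/9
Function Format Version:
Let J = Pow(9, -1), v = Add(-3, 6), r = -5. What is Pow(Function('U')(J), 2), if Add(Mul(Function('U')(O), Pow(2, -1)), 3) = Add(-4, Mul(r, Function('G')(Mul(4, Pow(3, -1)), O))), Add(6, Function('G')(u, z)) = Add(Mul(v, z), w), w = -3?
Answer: Rational(47524, 9) ≈ 5280.4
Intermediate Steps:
v = 3
J = Rational(1, 9) ≈ 0.11111
Function('G')(u, z) = Add(-9, Mul(3, z)) (Function('G')(u, z) = Add(-6, Add(Mul(3, z), -3)) = Add(-6, Add(-3, Mul(3, z))) = Add(-9, Mul(3, z)))
Function('U')(O) = Add(76, Mul(-30, O)) (Function('U')(O) = Add(-6, Mul(2, Add(-4, Mul(-5, Add(-9, Mul(3, O)))))) = Add(-6, Mul(2, Add(-4, Add(45, Mul(-15, O))))) = Add(-6, Mul(2, Add(41, Mul(-15, O)))) = Add(-6, Add(82, Mul(-30, O))) = Add(76, Mul(-30, O)))
Pow(Function('U')(J), 2) = Pow(Add(76, Mul(-30, Rational(1, 9))), 2) = Pow(Add(76, Rational(-10, 3)), 2) = Pow(Rational(218, 3), 2) = Rational(47524, 9)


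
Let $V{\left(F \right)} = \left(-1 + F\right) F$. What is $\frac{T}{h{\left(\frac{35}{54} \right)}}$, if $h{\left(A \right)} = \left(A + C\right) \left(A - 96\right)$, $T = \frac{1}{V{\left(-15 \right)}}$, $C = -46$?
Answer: $\frac{243}{252198020} \approx 9.6353 \cdot 10^{-7}$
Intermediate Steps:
$V{\left(F \right)} = F \left(-1 + F\right)$
$T = \frac{1}{240}$ ($T = \frac{1}{\left(-15\right) \left(-1 - 15\right)} = \frac{1}{\left(-15\right) \left(-16\right)} = \frac{1}{240} \approx 0.0041667$)
$h{\left(A \right)} = \left(-96 + A\right) \left(-46 + A\right)$ ($h{\left(A \right)} = \left(A - 46\right) \left(A - 96\right) = \left(-46 + A\right) \left(-96 + A\right) = \left(-96 + A\right) \left(-46 + A\right)$)
$\frac{T}{h{\left(\frac{35}{54} \right)}} = \frac{1}{240 \left(4416 + \left(\frac{35}{54}\right)^{2} - 142 \cdot \frac{35}{54}\right)} = \frac{1}{240 \left(4416 + \left(35 \cdot \frac{1}{54}\right)^{2} - 142 \cdot 35 \cdot \frac{1}{54}\right)} = \frac{1}{240 \left(4416 + \left(\frac{35}{54}\right)^{2} - \frac{2485}{27}\right)} = \frac{1}{240 \left(4416 + \frac{1225}{2916} - \frac{2485}{27}\right)} = \frac{1}{240 \cdot \frac{12609901}{2916}} = \frac{1}{240} \cdot \frac{2916}{12609901} = \frac{243}{252198020}$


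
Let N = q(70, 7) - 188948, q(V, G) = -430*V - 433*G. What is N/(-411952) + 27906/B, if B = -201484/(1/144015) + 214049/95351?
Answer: 614441107702580911957/1139777713160302361872 ≈ 0.53909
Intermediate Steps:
q(V, G) = -433*G - 430*V
N = -222079 (N = (-433*7 - 430*70) - 188948 = (-3031 - 30100) - 188948 = -33131 - 188948 = -222079)
B = -2766773102595211/95351 (B = -201484/1/144015 + 214049*(1/95351) = -201484*144015 + 214049/95351 = -29016718260 + 214049/95351 = -2766773102595211/95351 ≈ -2.9017e+10)
N/(-411952) + 27906/B = -222079/(-411952) + 27906/(-2766773102595211/95351) = -222079*(-1/411952) + 27906*(-95351/2766773102595211) = 222079/411952 - 2660865006/2766773102595211 = 614441107702580911957/1139777713160302361872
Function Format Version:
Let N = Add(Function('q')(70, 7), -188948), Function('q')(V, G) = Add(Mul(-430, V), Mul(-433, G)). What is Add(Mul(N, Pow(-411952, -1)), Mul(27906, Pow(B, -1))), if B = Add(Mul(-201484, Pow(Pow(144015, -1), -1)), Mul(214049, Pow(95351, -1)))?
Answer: Rational(614441107702580911957, 1139777713160302361872) ≈ 0.53909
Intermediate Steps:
Function('q')(V, G) = Add(Mul(-433, G), Mul(-430, V))
N = -222079 (N = Add(Add(Mul(-433, 7), Mul(-430, 70)), -188948) = Add(Add(-3031, -30100), -188948) = Add(-33131, -188948) = -222079)
B = Rational(-2766773102595211, 95351) (B = Add(Mul(-201484, Pow(Rational(1, 144015), -1)), Mul(214049, Rational(1, 95351))) = Add(Mul(-201484, 144015), Rational(214049, 95351)) = Add(-29016718260, Rational(214049, 95351)) = Rational(-2766773102595211, 95351) ≈ -2.9017e+10)
Add(Mul(N, Pow(-411952, -1)), Mul(27906, Pow(B, -1))) = Add(Mul(-222079, Pow(-411952, -1)), Mul(27906, Pow(Rational(-2766773102595211, 95351), -1))) = Add(Mul(-222079, Rational(-1, 411952)), Mul(27906, Rational(-95351, 2766773102595211))) = Add(Rational(222079, 411952), Rational(-2660865006, 2766773102595211)) = Rational(614441107702580911957, 1139777713160302361872)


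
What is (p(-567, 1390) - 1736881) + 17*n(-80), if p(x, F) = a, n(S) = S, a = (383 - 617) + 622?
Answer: -1737853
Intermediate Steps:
a = 388 (a = -234 + 622 = 388)
p(x, F) = 388
(p(-567, 1390) - 1736881) + 17*n(-80) = (388 - 1736881) + 17*(-80) = -1736493 - 1360 = -1737853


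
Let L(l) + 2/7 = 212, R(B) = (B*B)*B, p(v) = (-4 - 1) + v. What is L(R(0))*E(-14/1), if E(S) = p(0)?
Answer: -7410/7 ≈ -1058.6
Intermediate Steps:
p(v) = -5 + v
R(B) = B³ (R(B) = B²*B = B³)
L(l) = 1482/7 (L(l) = -2/7 + 212 = 1482/7)
E(S) = -5 (E(S) = -5 + 0 = -5)
L(R(0))*E(-14/1) = (1482/7)*(-5) = -7410/7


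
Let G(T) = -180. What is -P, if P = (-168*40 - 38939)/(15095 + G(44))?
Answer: 45659/14915 ≈ 3.0613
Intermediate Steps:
P = -45659/14915 (P = (-168*40 - 38939)/(15095 - 180) = (-6720 - 38939)/14915 = -45659*1/14915 = -45659/14915 ≈ -3.0613)
-P = -1*(-45659/14915) = 45659/14915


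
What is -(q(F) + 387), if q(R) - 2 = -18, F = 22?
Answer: -371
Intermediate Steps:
q(R) = -16 (q(R) = 2 - 18 = -16)
-(q(F) + 387) = -(-16 + 387) = -1*371 = -371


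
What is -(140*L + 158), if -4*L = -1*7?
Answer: -403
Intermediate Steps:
L = 7/4 (L = -(-1)*7/4 = -¼*(-7) = 7/4 ≈ 1.7500)
-(140*L + 158) = -(140*(7/4) + 158) = -(245 + 158) = -1*403 = -403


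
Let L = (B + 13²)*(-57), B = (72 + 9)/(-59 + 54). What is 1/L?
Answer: -5/43548 ≈ -0.00011482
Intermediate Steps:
B = -81/5 (B = 81/(-5) = 81*(-⅕) = -81/5 ≈ -16.200)
L = -43548/5 (L = (-81/5 + 13²)*(-57) = (-81/5 + 169)*(-57) = (764/5)*(-57) = -43548/5 ≈ -8709.6)
1/L = 1/(-43548/5) = -5/43548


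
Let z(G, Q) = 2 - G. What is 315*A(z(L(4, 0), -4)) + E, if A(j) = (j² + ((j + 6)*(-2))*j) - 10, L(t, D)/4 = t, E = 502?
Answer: -11468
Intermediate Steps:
L(t, D) = 4*t
A(j) = -10 + j² + j*(-12 - 2*j) (A(j) = (j² + ((6 + j)*(-2))*j) - 10 = (j² + (-12 - 2*j)*j) - 10 = (j² + j*(-12 - 2*j)) - 10 = -10 + j² + j*(-12 - 2*j))
315*A(z(L(4, 0), -4)) + E = 315*(-10 - (2 - 4*4)² - 12*(2 - 4*4)) + 502 = 315*(-10 - (2 - 1*16)² - 12*(2 - 1*16)) + 502 = 315*(-10 - (2 - 16)² - 12*(2 - 16)) + 502 = 315*(-10 - 1*(-14)² - 12*(-14)) + 502 = 315*(-10 - 1*196 + 168) + 502 = 315*(-10 - 196 + 168) + 502 = 315*(-38) + 502 = -11970 + 502 = -11468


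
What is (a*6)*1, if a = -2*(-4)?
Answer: 48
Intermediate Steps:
a = 8
(a*6)*1 = (8*6)*1 = 48*1 = 48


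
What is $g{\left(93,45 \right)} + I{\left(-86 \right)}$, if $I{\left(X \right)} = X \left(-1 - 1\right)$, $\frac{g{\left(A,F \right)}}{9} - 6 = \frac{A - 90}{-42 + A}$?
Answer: $\frac{3851}{17} \approx 226.53$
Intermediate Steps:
$g{\left(A,F \right)} = 54 + \frac{9 \left(-90 + A\right)}{-42 + A}$ ($g{\left(A,F \right)} = 54 + 9 \frac{A - 90}{-42 + A} = 54 + 9 \frac{-90 + A}{-42 + A} = 54 + \frac{9 \left(-90 + A\right)}{-42 + A}$)
$I{\left(X \right)} = - 2 X$ ($I{\left(X \right)} = X \left(-2\right) = - 2 X$)
$g{\left(93,45 \right)} + I{\left(-86 \right)} = \frac{9 \left(-342 + 7 \cdot 93\right)}{-42 + 93} - -172 = \frac{9 \left(-342 + 651\right)}{51} + 172 = 9 \cdot \frac{1}{51} \cdot 309 + 172 = \frac{927}{17} + 172 = \frac{3851}{17}$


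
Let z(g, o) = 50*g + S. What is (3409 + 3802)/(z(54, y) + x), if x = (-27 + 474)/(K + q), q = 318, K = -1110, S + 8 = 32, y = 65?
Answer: 1903704/718987 ≈ 2.6478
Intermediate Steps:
S = 24 (S = -8 + 32 = 24)
z(g, o) = 24 + 50*g (z(g, o) = 50*g + 24 = 24 + 50*g)
x = -149/264 (x = (-27 + 474)/(-1110 + 318) = 447/(-792) = 447*(-1/792) = -149/264 ≈ -0.56439)
(3409 + 3802)/(z(54, y) + x) = (3409 + 3802)/((24 + 50*54) - 149/264) = 7211/((24 + 2700) - 149/264) = 7211/(2724 - 149/264) = 7211/(718987/264) = 7211*(264/718987) = 1903704/718987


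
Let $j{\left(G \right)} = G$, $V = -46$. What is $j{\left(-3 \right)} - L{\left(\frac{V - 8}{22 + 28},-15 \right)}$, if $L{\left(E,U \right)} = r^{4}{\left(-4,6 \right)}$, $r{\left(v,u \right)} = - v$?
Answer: $-259$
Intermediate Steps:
$L{\left(E,U \right)} = 256$ ($L{\left(E,U \right)} = \left(\left(-1\right) \left(-4\right)\right)^{4} = 4^{4} = 256$)
$j{\left(-3 \right)} - L{\left(\frac{V - 8}{22 + 28},-15 \right)} = -3 - 256 = -259$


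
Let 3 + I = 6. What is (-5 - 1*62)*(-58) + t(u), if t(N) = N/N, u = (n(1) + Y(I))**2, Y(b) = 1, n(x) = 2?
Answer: 3887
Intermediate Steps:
I = 3 (I = -3 + 6 = 3)
u = 9 (u = (2 + 1)**2 = 3**2 = 9)
t(N) = 1
(-5 - 1*62)*(-58) + t(u) = (-5 - 1*62)*(-58) + 1 = (-5 - 62)*(-58) + 1 = -67*(-58) + 1 = 3886 + 1 = 3887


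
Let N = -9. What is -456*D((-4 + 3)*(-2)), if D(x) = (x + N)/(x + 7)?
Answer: 1064/3 ≈ 354.67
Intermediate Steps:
D(x) = (-9 + x)/(7 + x) (D(x) = (x - 9)/(x + 7) = (-9 + x)/(7 + x))
-456*D((-4 + 3)*(-2)) = -456*(-9 + (-4 + 3)*(-2))/(7 + (-4 + 3)*(-2)) = -456*(-9 - 1*(-2))/(7 - 1*(-2)) = -456*(-9 + 2)/(7 + 2) = -456*(-7)/9 = -152*(-7)/3 = -456*(-7/9) = 1064/3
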